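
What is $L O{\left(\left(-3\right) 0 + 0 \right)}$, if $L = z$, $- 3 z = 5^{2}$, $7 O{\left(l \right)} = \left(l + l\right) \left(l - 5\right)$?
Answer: $0$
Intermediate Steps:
$O{\left(l \right)} = \frac{2 l \left(-5 + l\right)}{7}$ ($O{\left(l \right)} = \frac{\left(l + l\right) \left(l - 5\right)}{7} = \frac{2 l \left(-5 + l\right)}{7}$)
$z = - \frac{25}{3}$ ($z = - \frac{5^{2}}{3} = \left(- \frac{1}{3}\right) 25 = - \frac{25}{3} \approx -8.3333$)
$L = - \frac{25}{3} \approx -8.3333$
$L O{\left(\left(-3\right) 0 + 0 \right)} = - \frac{25 \frac{2 \left(\left(-3\right) 0 + 0\right) \left(-5 + \left(\left(-3\right) 0 + 0\right)\right)}{7}}{3} = - \frac{25 \frac{2 \left(0 + 0\right) \left(-5 + \left(0 + 0\right)\right)}{7}}{3} = - \frac{25 \cdot \frac{2}{7} \cdot 0 \left(-5 + 0\right)}{3} = - \frac{25 \cdot \frac{2}{7} \cdot 0 \left(-5\right)}{3} = \left(- \frac{25}{3}\right) 0 = 0$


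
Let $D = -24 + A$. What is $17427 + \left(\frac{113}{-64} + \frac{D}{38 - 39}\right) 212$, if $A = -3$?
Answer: $\frac{364427}{16} \approx 22777.0$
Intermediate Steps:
$D = -27$ ($D = -24 - 3 = -27$)
$17427 + \left(\frac{113}{-64} + \frac{D}{38 - 39}\right) 212 = 17427 + \left(\frac{113}{-64} - \frac{27}{38 - 39}\right) 212 = 17427 + \left(113 \left(- \frac{1}{64}\right) - \frac{27}{-1}\right) 212 = 17427 + \left(- \frac{113}{64} - -27\right) 212 = 17427 + \left(- \frac{113}{64} + 27\right) 212 = 17427 + \frac{1615}{64} \cdot 212 = 17427 + \frac{85595}{16} = \frac{364427}{16}$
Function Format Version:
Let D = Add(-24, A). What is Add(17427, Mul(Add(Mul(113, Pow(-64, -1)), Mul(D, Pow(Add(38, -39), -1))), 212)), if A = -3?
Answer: Rational(364427, 16) ≈ 22777.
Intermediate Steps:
D = -27 (D = Add(-24, -3) = -27)
Add(17427, Mul(Add(Mul(113, Pow(-64, -1)), Mul(D, Pow(Add(38, -39), -1))), 212)) = Add(17427, Mul(Add(Mul(113, Pow(-64, -1)), Mul(-27, Pow(Add(38, -39), -1))), 212)) = Add(17427, Mul(Add(Mul(113, Rational(-1, 64)), Mul(-27, Pow(-1, -1))), 212)) = Add(17427, Mul(Add(Rational(-113, 64), Mul(-27, -1)), 212)) = Add(17427, Mul(Add(Rational(-113, 64), 27), 212)) = Add(17427, Mul(Rational(1615, 64), 212)) = Add(17427, Rational(85595, 16)) = Rational(364427, 16)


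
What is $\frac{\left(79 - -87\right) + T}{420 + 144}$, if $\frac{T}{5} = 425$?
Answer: $\frac{2291}{564} \approx 4.0621$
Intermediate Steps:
$T = 2125$ ($T = 5 \cdot 425 = 2125$)
$\frac{\left(79 - -87\right) + T}{420 + 144} = \frac{\left(79 - -87\right) + 2125}{420 + 144} = \frac{\left(79 + 87\right) + 2125}{564} = \left(166 + 2125\right) \frac{1}{564} = 2291 \cdot \frac{1}{564} = \frac{2291}{564}$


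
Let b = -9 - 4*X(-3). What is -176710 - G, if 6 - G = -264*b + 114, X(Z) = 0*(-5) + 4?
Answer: -170002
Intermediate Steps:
X(Z) = 4 (X(Z) = 0 + 4 = 4)
b = -25 (b = -9 - 4*4 = -9 - 16 = -25)
G = -6708 (G = 6 - (-264*(-25) + 114) = 6 - (6600 + 114) = 6 - 1*6714 = 6 - 6714 = -6708)
-176710 - G = -176710 - 1*(-6708) = -176710 + 6708 = -170002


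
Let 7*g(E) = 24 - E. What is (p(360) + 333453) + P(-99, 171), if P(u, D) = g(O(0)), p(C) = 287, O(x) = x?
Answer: 2336204/7 ≈ 3.3374e+5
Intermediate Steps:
g(E) = 24/7 - E/7 (g(E) = (24 - E)/7 = 24/7 - E/7)
P(u, D) = 24/7 (P(u, D) = 24/7 - ⅐*0 = 24/7 + 0 = 24/7)
(p(360) + 333453) + P(-99, 171) = (287 + 333453) + 24/7 = 333740 + 24/7 = 2336204/7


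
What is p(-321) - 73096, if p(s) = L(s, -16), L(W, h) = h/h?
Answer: -73095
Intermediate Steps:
L(W, h) = 1
p(s) = 1
p(-321) - 73096 = 1 - 73096 = -73095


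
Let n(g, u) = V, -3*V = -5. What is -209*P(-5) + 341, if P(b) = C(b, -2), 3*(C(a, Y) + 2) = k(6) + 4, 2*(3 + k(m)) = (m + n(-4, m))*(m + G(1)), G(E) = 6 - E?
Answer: -40469/18 ≈ -2248.3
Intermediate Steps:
V = 5/3 (V = -⅓*(-5) = 5/3 ≈ 1.6667)
n(g, u) = 5/3
k(m) = -3 + (5 + m)*(5/3 + m)/2 (k(m) = -3 + ((m + 5/3)*(m + (6 - 1*1)))/2 = -3 + ((5/3 + m)*(m + (6 - 1)))/2 = -3 + ((5/3 + m)*(m + 5))/2 = -3 + ((5/3 + m)*(5 + m))/2 = -3 + ((5 + m)*(5/3 + m))/2 = -3 + (5 + m)*(5/3 + m)/2)
C(a, Y) = 223/18 (C(a, Y) = -2 + ((7/6 + (½)*6² + (10/3)*6) + 4)/3 = -2 + ((7/6 + (½)*36 + 20) + 4)/3 = -2 + ((7/6 + 18 + 20) + 4)/3 = -2 + (235/6 + 4)/3 = -2 + (⅓)*(259/6) = -2 + 259/18 = 223/18)
P(b) = 223/18
-209*P(-5) + 341 = -209*223/18 + 341 = -46607/18 + 341 = -40469/18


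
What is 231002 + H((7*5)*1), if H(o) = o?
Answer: 231037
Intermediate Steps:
231002 + H((7*5)*1) = 231002 + (7*5)*1 = 231002 + 35*1 = 231002 + 35 = 231037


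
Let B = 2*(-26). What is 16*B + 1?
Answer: -831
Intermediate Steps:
B = -52
16*B + 1 = 16*(-52) + 1 = -832 + 1 = -831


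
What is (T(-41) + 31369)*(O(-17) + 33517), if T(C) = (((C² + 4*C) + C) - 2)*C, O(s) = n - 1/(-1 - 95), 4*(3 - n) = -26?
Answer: -93547010425/96 ≈ -9.7445e+8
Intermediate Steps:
n = 19/2 (n = 3 - ¼*(-26) = 3 + 13/2 = 19/2 ≈ 9.5000)
O(s) = 913/96 (O(s) = 19/2 - 1/(-1 - 95) = 19/2 - 1/(-96) = 19/2 - 1*(-1/96) = 19/2 + 1/96 = 913/96)
T(C) = C*(-2 + C² + 5*C) (T(C) = ((C² + 5*C) - 2)*C = (-2 + C² + 5*C)*C = C*(-2 + C² + 5*C))
(T(-41) + 31369)*(O(-17) + 33517) = (-41*(-2 + (-41)² + 5*(-41)) + 31369)*(913/96 + 33517) = (-41*(-2 + 1681 - 205) + 31369)*(3218545/96) = (-41*1474 + 31369)*(3218545/96) = (-60434 + 31369)*(3218545/96) = -29065*3218545/96 = -93547010425/96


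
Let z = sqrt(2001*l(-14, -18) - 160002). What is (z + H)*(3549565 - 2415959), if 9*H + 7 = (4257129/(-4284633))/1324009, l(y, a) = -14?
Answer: -15005260291004955616/17018677961091 + 4534424*I*sqrt(11751) ≈ -8.8169e+5 + 4.9154e+8*I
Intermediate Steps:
H = -13236750944336/17018677961091 (H = -7/9 + ((4257129/(-4284633))/1324009)/9 = -7/9 + ((4257129*(-1/4284633))*(1/1324009))/9 = -7/9 + (-1419043/1428211*1/1324009)/9 = -7/9 + (1/9)*(-1419043/1890964217899) = -7/9 - 1419043/17018677961091 = -13236750944336/17018677961091 ≈ -0.77778)
z = 4*I*sqrt(11751) (z = sqrt(2001*(-14) - 160002) = sqrt(-28014 - 160002) = sqrt(-188016) = 4*I*sqrt(11751) ≈ 433.61*I)
(z + H)*(3549565 - 2415959) = (4*I*sqrt(11751) - 13236750944336/17018677961091)*(3549565 - 2415959) = (-13236750944336/17018677961091 + 4*I*sqrt(11751))*1133606 = -15005260291004955616/17018677961091 + 4534424*I*sqrt(11751)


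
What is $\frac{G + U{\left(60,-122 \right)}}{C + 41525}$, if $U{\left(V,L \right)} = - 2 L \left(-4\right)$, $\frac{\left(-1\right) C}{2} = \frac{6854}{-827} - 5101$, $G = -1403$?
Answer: $- \frac{655811}{14263979} \approx -0.045977$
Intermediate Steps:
$C = \frac{8450762}{827}$ ($C = - 2 \left(\frac{6854}{-827} - 5101\right) = - 2 \left(6854 \left(- \frac{1}{827}\right) - 5101\right) = - 2 \left(- \frac{6854}{827} - 5101\right) = \left(-2\right) \left(- \frac{4225381}{827}\right) = \frac{8450762}{827} \approx 10219.0$)
$U{\left(V,L \right)} = 8 L$
$\frac{G + U{\left(60,-122 \right)}}{C + 41525} = \frac{-1403 + 8 \left(-122\right)}{\frac{8450762}{827} + 41525} = \frac{-1403 - 976}{\frac{42791937}{827}} = \left(-2379\right) \frac{827}{42791937} = - \frac{655811}{14263979}$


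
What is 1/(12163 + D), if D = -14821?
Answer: -1/2658 ≈ -0.00037622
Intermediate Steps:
1/(12163 + D) = 1/(12163 - 14821) = 1/(-2658) = -1/2658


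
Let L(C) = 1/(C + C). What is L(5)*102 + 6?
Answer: 81/5 ≈ 16.200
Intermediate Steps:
L(C) = 1/(2*C)
L(5)*102 + 6 = ((½)/5)*102 + 6 = ((½)*(⅕))*102 + 6 = (⅒)*102 + 6 = 51/5 + 6 = 81/5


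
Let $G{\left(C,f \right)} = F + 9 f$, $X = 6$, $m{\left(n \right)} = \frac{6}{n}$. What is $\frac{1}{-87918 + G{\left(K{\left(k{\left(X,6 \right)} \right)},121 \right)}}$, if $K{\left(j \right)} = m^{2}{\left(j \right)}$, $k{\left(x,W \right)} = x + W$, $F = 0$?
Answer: $- \frac{1}{86829} \approx -1.1517 \cdot 10^{-5}$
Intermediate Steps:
$k{\left(x,W \right)} = W + x$
$K{\left(j \right)} = \frac{36}{j^{2}}$ ($K{\left(j \right)} = \left(\frac{6}{j}\right)^{2} = \frac{36}{j^{2}}$)
$G{\left(C,f \right)} = 9 f$ ($G{\left(C,f \right)} = 0 + 9 f = 9 f$)
$\frac{1}{-87918 + G{\left(K{\left(k{\left(X,6 \right)} \right)},121 \right)}} = \frac{1}{-87918 + 9 \cdot 121} = \frac{1}{-87918 + 1089} = \frac{1}{-86829} = - \frac{1}{86829}$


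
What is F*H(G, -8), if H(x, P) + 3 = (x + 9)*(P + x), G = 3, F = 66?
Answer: -4158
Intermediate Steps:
H(x, P) = -3 + (9 + x)*(P + x) (H(x, P) = -3 + (x + 9)*(P + x) = -3 + (9 + x)*(P + x))
F*H(G, -8) = 66*(-3 + 3**2 + 9*(-8) + 9*3 - 8*3) = 66*(-3 + 9 - 72 + 27 - 24) = 66*(-63) = -4158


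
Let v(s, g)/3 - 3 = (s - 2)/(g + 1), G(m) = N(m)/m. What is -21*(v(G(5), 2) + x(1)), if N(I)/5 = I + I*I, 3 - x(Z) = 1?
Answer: -819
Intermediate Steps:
x(Z) = 2 (x(Z) = 3 - 1*1 = 3 - 1 = 2)
N(I) = 5*I + 5*I**2 (N(I) = 5*(I + I*I) = 5*(I + I**2) = 5*I + 5*I**2)
G(m) = 5 + 5*m (G(m) = (5*m*(1 + m))/m = 5 + 5*m)
v(s, g) = 9 + 3*(-2 + s)/(1 + g) (v(s, g) = 9 + 3*((s - 2)/(g + 1)) = 9 + 3*((-2 + s)/(1 + g)) = 9 + 3*(-2 + s)/(1 + g))
-21*(v(G(5), 2) + x(1)) = -21*(3*(1 + (5 + 5*5) + 3*2)/(1 + 2) + 2) = -21*(3*(1 + (5 + 25) + 6)/3 + 2) = -21*(3*(1/3)*(1 + 30 + 6) + 2) = -21*(3*(1/3)*37 + 2) = -21*(37 + 2) = -21*39 = -819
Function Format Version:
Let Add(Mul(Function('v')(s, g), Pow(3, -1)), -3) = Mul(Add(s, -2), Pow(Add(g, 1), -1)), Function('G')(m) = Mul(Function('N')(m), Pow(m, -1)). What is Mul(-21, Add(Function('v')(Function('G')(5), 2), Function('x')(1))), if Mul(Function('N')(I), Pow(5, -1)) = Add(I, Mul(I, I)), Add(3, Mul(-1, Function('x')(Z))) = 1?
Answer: -819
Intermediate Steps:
Function('x')(Z) = 2 (Function('x')(Z) = Add(3, Mul(-1, 1)) = Add(3, -1) = 2)
Function('N')(I) = Add(Mul(5, I), Mul(5, Pow(I, 2))) (Function('N')(I) = Mul(5, Add(I, Mul(I, I))) = Mul(5, Add(I, Pow(I, 2))) = Add(Mul(5, I), Mul(5, Pow(I, 2))))
Function('G')(m) = Add(5, Mul(5, m)) (Function('G')(m) = Mul(Mul(5, m, Add(1, m)), Pow(m, -1)) = Add(5, Mul(5, m)))
Function('v')(s, g) = Add(9, Mul(3, Pow(Add(1, g), -1), Add(-2, s))) (Function('v')(s, g) = Add(9, Mul(3, Mul(Add(s, -2), Pow(Add(g, 1), -1)))) = Add(9, Mul(3, Mul(Add(-2, s), Pow(Add(1, g), -1)))) = Add(9, Mul(3, Mul(Pow(Add(1, g), -1), Add(-2, s)))) = Add(9, Mul(3, Pow(Add(1, g), -1), Add(-2, s))))
Mul(-21, Add(Function('v')(Function('G')(5), 2), Function('x')(1))) = Mul(-21, Add(Mul(3, Pow(Add(1, 2), -1), Add(1, Add(5, Mul(5, 5)), Mul(3, 2))), 2)) = Mul(-21, Add(Mul(3, Pow(3, -1), Add(1, Add(5, 25), 6)), 2)) = Mul(-21, Add(Mul(3, Rational(1, 3), Add(1, 30, 6)), 2)) = Mul(-21, Add(Mul(3, Rational(1, 3), 37), 2)) = Mul(-21, Add(37, 2)) = Mul(-21, 39) = -819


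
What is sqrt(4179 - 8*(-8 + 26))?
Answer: sqrt(4035) ≈ 63.522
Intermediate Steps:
sqrt(4179 - 8*(-8 + 26)) = sqrt(4179 - 8*18) = sqrt(4179 - 144) = sqrt(4035)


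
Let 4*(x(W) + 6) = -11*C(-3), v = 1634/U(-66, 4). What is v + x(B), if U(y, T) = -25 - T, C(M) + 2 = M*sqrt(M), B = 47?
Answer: -3297/58 + 33*I*sqrt(3)/4 ≈ -56.845 + 14.289*I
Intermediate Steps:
C(M) = -2 + M**(3/2) (C(M) = -2 + M*sqrt(M) = -2 + M**(3/2))
v = -1634/29 (v = 1634/(-25 - 1*4) = 1634/(-25 - 4) = 1634/(-29) = 1634*(-1/29) = -1634/29 ≈ -56.345)
x(W) = -1/2 + 33*I*sqrt(3)/4 (x(W) = -6 + (-11*(-2 + (-3)**(3/2)))/4 = -6 + (-11*(-2 - 3*I*sqrt(3)))/4 = -6 + (22 + 33*I*sqrt(3))/4 = -6 + (11/2 + 33*I*sqrt(3)/4) = -1/2 + 33*I*sqrt(3)/4)
v + x(B) = -1634/29 + (-1/2 + 33*I*sqrt(3)/4) = -3297/58 + 33*I*sqrt(3)/4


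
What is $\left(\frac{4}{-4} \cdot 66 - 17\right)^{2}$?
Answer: $6889$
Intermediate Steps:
$\left(\frac{4}{-4} \cdot 66 - 17\right)^{2} = \left(4 \left(- \frac{1}{4}\right) 66 - 17\right)^{2} = \left(\left(-1\right) 66 - 17\right)^{2} = \left(-66 - 17\right)^{2} = \left(-83\right)^{2} = 6889$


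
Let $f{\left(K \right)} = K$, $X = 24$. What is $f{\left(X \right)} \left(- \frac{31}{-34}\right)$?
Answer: $\frac{372}{17} \approx 21.882$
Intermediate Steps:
$f{\left(X \right)} \left(- \frac{31}{-34}\right) = 24 \left(- \frac{31}{-34}\right) = 24 \left(\left(-31\right) \left(- \frac{1}{34}\right)\right) = 24 \cdot \frac{31}{34} = \frac{372}{17}$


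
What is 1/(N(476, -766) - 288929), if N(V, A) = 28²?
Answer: -1/288145 ≈ -3.4705e-6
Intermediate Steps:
N(V, A) = 784
1/(N(476, -766) - 288929) = 1/(784 - 288929) = 1/(-288145) = -1/288145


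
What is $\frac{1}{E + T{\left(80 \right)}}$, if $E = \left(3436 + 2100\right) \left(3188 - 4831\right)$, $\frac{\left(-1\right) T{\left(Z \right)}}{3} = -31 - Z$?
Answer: $- \frac{1}{9095315} \approx -1.0995 \cdot 10^{-7}$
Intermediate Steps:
$T{\left(Z \right)} = 93 + 3 Z$ ($T{\left(Z \right)} = - 3 \left(-31 - Z\right) = 93 + 3 Z$)
$E = -9095648$ ($E = 5536 \left(-1643\right) = -9095648$)
$\frac{1}{E + T{\left(80 \right)}} = \frac{1}{-9095648 + \left(93 + 3 \cdot 80\right)} = \frac{1}{-9095648 + \left(93 + 240\right)} = \frac{1}{-9095648 + 333} = \frac{1}{-9095315} = - \frac{1}{9095315}$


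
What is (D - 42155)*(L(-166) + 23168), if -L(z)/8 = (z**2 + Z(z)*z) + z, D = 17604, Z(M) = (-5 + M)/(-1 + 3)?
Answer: 7598436296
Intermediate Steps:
Z(M) = -5/2 + M/2 (Z(M) = (-5 + M)/2 = (-5 + M)*(1/2) = -5/2 + M/2)
L(z) = -8*z - 8*z**2 - 8*z*(-5/2 + z/2) (L(z) = -8*((z**2 + (-5/2 + z/2)*z) + z) = -8*((z**2 + z*(-5/2 + z/2)) + z) = -8*(z + z**2 + z*(-5/2 + z/2)) = -8*z - 8*z**2 - 8*z*(-5/2 + z/2))
(D - 42155)*(L(-166) + 23168) = (17604 - 42155)*(12*(-166)*(1 - 1*(-166)) + 23168) = -24551*(12*(-166)*(1 + 166) + 23168) = -24551*(12*(-166)*167 + 23168) = -24551*(-332664 + 23168) = -24551*(-309496) = 7598436296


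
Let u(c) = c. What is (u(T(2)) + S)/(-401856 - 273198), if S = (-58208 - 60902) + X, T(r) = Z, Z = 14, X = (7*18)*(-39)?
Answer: 62005/337527 ≈ 0.18370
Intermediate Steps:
X = -4914 (X = 126*(-39) = -4914)
T(r) = 14
S = -124024 (S = (-58208 - 60902) - 4914 = -119110 - 4914 = -124024)
(u(T(2)) + S)/(-401856 - 273198) = (14 - 124024)/(-401856 - 273198) = -124010/(-675054) = -124010*(-1/675054) = 62005/337527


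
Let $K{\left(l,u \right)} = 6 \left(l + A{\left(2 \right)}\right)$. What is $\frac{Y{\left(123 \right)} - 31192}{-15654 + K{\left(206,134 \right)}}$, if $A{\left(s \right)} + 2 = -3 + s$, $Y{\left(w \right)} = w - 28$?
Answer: $\frac{31097}{14436} \approx 2.1541$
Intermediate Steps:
$Y{\left(w \right)} = -28 + w$ ($Y{\left(w \right)} = w - 28 = -28 + w$)
$A{\left(s \right)} = -5 + s$ ($A{\left(s \right)} = -2 + \left(-3 + s\right) = -5 + s$)
$K{\left(l,u \right)} = -18 + 6 l$ ($K{\left(l,u \right)} = 6 \left(l + \left(-5 + 2\right)\right) = 6 \left(l - 3\right) = 6 \left(-3 + l\right) = -18 + 6 l$)
$\frac{Y{\left(123 \right)} - 31192}{-15654 + K{\left(206,134 \right)}} = \frac{\left(-28 + 123\right) - 31192}{-15654 + \left(-18 + 6 \cdot 206\right)} = \frac{95 - 31192}{-15654 + \left(-18 + 1236\right)} = - \frac{31097}{-15654 + 1218} = - \frac{31097}{-14436} = \left(-31097\right) \left(- \frac{1}{14436}\right) = \frac{31097}{14436}$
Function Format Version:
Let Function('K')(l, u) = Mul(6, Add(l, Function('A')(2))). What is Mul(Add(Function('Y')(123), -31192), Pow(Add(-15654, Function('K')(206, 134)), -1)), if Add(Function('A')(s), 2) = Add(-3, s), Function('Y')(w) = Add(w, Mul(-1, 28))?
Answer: Rational(31097, 14436) ≈ 2.1541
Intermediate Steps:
Function('Y')(w) = Add(-28, w) (Function('Y')(w) = Add(w, -28) = Add(-28, w))
Function('A')(s) = Add(-5, s) (Function('A')(s) = Add(-2, Add(-3, s)) = Add(-5, s))
Function('K')(l, u) = Add(-18, Mul(6, l)) (Function('K')(l, u) = Mul(6, Add(l, Add(-5, 2))) = Mul(6, Add(l, -3)) = Mul(6, Add(-3, l)) = Add(-18, Mul(6, l)))
Mul(Add(Function('Y')(123), -31192), Pow(Add(-15654, Function('K')(206, 134)), -1)) = Mul(Add(Add(-28, 123), -31192), Pow(Add(-15654, Add(-18, Mul(6, 206))), -1)) = Mul(Add(95, -31192), Pow(Add(-15654, Add(-18, 1236)), -1)) = Mul(-31097, Pow(Add(-15654, 1218), -1)) = Mul(-31097, Pow(-14436, -1)) = Mul(-31097, Rational(-1, 14436)) = Rational(31097, 14436)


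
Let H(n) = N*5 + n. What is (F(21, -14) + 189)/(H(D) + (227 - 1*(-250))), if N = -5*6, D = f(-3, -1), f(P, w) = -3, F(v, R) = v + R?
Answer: 49/81 ≈ 0.60494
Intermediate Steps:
F(v, R) = R + v
D = -3
N = -30
H(n) = -150 + n (H(n) = -30*5 + n = -150 + n)
(F(21, -14) + 189)/(H(D) + (227 - 1*(-250))) = ((-14 + 21) + 189)/((-150 - 3) + (227 - 1*(-250))) = (7 + 189)/(-153 + (227 + 250)) = 196/(-153 + 477) = 196/324 = 196*(1/324) = 49/81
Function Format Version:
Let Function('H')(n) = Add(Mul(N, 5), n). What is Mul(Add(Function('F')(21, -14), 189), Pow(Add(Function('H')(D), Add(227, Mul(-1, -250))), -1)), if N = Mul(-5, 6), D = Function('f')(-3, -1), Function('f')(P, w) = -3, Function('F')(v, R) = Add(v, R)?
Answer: Rational(49, 81) ≈ 0.60494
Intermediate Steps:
Function('F')(v, R) = Add(R, v)
D = -3
N = -30
Function('H')(n) = Add(-150, n) (Function('H')(n) = Add(Mul(-30, 5), n) = Add(-150, n))
Mul(Add(Function('F')(21, -14), 189), Pow(Add(Function('H')(D), Add(227, Mul(-1, -250))), -1)) = Mul(Add(Add(-14, 21), 189), Pow(Add(Add(-150, -3), Add(227, Mul(-1, -250))), -1)) = Mul(Add(7, 189), Pow(Add(-153, Add(227, 250)), -1)) = Mul(196, Pow(Add(-153, 477), -1)) = Mul(196, Pow(324, -1)) = Mul(196, Rational(1, 324)) = Rational(49, 81)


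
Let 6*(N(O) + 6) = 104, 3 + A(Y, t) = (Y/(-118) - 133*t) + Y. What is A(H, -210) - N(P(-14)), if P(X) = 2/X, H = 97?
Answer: 9916193/354 ≈ 28012.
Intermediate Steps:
A(Y, t) = -3 - 133*t + 117*Y/118 (A(Y, t) = -3 + ((Y/(-118) - 133*t) + Y) = -3 + ((-Y/118 - 133*t) + Y) = -3 + ((-133*t - Y/118) + Y) = -3 + (-133*t + 117*Y/118) = -3 - 133*t + 117*Y/118)
N(O) = 34/3 (N(O) = -6 + (⅙)*104 = -6 + 52/3 = 34/3)
A(H, -210) - N(P(-14)) = (-3 - 133*(-210) + (117/118)*97) - 1*34/3 = (-3 + 27930 + 11349/118) - 34/3 = 3306735/118 - 34/3 = 9916193/354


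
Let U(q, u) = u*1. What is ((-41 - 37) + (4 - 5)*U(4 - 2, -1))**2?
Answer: 5929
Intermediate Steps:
U(q, u) = u
((-41 - 37) + (4 - 5)*U(4 - 2, -1))**2 = ((-41 - 37) + (4 - 5)*(-1))**2 = (-78 - 1*(-1))**2 = (-78 + 1)**2 = (-77)**2 = 5929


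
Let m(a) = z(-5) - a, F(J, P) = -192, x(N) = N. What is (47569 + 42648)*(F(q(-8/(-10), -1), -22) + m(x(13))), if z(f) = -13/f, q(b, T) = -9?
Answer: -91299604/5 ≈ -1.8260e+7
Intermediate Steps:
m(a) = 13/5 - a (m(a) = -13/(-5) - a = -13*(-1/5) - a = 13/5 - a)
(47569 + 42648)*(F(q(-8/(-10), -1), -22) + m(x(13))) = (47569 + 42648)*(-192 + (13/5 - 1*13)) = 90217*(-192 + (13/5 - 13)) = 90217*(-192 - 52/5) = 90217*(-1012/5) = -91299604/5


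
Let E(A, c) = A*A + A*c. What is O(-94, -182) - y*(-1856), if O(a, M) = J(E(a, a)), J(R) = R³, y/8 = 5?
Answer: 5518958322688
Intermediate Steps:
y = 40 (y = 8*5 = 40)
E(A, c) = A² + A*c
O(a, M) = 8*a⁶ (O(a, M) = (a*(a + a))³ = (a*(2*a))³ = (2*a²)³ = 8*a⁶)
O(-94, -182) - y*(-1856) = 8*(-94)⁶ - 40*(-1856) = 8*689869781056 - 1*(-74240) = 5518958248448 + 74240 = 5518958322688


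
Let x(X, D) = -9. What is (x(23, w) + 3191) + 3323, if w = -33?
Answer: 6505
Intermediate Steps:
(x(23, w) + 3191) + 3323 = (-9 + 3191) + 3323 = 3182 + 3323 = 6505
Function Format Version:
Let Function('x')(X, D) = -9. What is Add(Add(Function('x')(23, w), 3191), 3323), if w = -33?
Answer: 6505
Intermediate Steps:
Add(Add(Function('x')(23, w), 3191), 3323) = Add(Add(-9, 3191), 3323) = Add(3182, 3323) = 6505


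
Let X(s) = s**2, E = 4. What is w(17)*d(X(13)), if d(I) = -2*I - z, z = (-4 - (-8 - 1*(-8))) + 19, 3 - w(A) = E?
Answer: 353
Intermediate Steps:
w(A) = -1 (w(A) = 3 - 1*4 = 3 - 4 = -1)
z = 15 (z = (-4 - (-8 + 8)) + 19 = (-4 - 1*0) + 19 = (-4 + 0) + 19 = -4 + 19 = 15)
d(I) = -15 - 2*I (d(I) = -2*I - 1*15 = -2*I - 15 = -15 - 2*I)
w(17)*d(X(13)) = -(-15 - 2*13**2) = -(-15 - 2*169) = -(-15 - 338) = -1*(-353) = 353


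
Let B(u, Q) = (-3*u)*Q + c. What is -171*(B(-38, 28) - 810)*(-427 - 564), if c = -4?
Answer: 402978258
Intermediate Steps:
B(u, Q) = -4 - 3*Q*u (B(u, Q) = (-3*u)*Q - 4 = -3*Q*u - 4 = -4 - 3*Q*u)
-171*(B(-38, 28) - 810)*(-427 - 564) = -171*((-4 - 3*28*(-38)) - 810)*(-427 - 564) = -171*((-4 + 3192) - 810)*(-991) = -171*(3188 - 810)*(-991) = -406638*(-991) = -171*(-2356598) = 402978258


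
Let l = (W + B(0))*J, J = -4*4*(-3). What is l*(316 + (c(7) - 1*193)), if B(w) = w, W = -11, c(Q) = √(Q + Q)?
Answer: -64944 - 528*√14 ≈ -66920.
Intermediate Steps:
c(Q) = √2*√Q (c(Q) = √(2*Q) = √2*√Q)
J = 48 (J = -16*(-3) = 48)
l = -528 (l = (-11 + 0)*48 = -11*48 = -528)
l*(316 + (c(7) - 1*193)) = -528*(316 + (√2*√7 - 1*193)) = -528*(316 + (√14 - 193)) = -528*(316 + (-193 + √14)) = -528*(123 + √14) = -64944 - 528*√14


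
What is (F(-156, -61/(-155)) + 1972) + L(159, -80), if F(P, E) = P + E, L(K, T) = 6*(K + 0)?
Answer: 429411/155 ≈ 2770.4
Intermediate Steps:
L(K, T) = 6*K
F(P, E) = E + P
(F(-156, -61/(-155)) + 1972) + L(159, -80) = ((-61/(-155) - 156) + 1972) + 6*159 = ((-61*(-1/155) - 156) + 1972) + 954 = ((61/155 - 156) + 1972) + 954 = (-24119/155 + 1972) + 954 = 281541/155 + 954 = 429411/155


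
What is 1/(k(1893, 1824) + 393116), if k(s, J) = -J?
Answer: 1/391292 ≈ 2.5556e-6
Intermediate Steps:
1/(k(1893, 1824) + 393116) = 1/(-1*1824 + 393116) = 1/(-1824 + 393116) = 1/391292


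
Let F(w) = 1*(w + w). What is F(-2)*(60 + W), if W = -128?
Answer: 272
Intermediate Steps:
F(w) = 2*w (F(w) = 1*(2*w) = 2*w)
F(-2)*(60 + W) = (2*(-2))*(60 - 128) = -4*(-68) = 272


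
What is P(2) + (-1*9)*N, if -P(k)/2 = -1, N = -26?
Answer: 236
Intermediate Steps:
P(k) = 2 (P(k) = -2*(-1) = 2)
P(2) + (-1*9)*N = 2 - 1*9*(-26) = 2 - 9*(-26) = 2 + 234 = 236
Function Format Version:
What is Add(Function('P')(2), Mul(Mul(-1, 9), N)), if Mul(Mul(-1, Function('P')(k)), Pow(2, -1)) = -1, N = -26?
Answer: 236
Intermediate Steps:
Function('P')(k) = 2 (Function('P')(k) = Mul(-2, -1) = 2)
Add(Function('P')(2), Mul(Mul(-1, 9), N)) = Add(2, Mul(Mul(-1, 9), -26)) = Add(2, Mul(-9, -26)) = Add(2, 234) = 236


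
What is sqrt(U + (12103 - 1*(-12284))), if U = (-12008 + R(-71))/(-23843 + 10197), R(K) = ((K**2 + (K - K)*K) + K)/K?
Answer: 2*sqrt(283834309605)/6823 ≈ 156.17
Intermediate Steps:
R(K) = (K + K**2)/K (R(K) = ((K**2 + 0*K) + K)/K = ((K**2 + 0) + K)/K = (K**2 + K)/K = (K + K**2)/K)
U = 6039/6823 (U = (-12008 + (1 - 71))/(-23843 + 10197) = (-12008 - 70)/(-13646) = -12078*(-1/13646) = 6039/6823 ≈ 0.88509)
sqrt(U + (12103 - 1*(-12284))) = sqrt(6039/6823 + (12103 - 1*(-12284))) = sqrt(6039/6823 + (12103 + 12284)) = sqrt(6039/6823 + 24387) = sqrt(166398540/6823) = 2*sqrt(283834309605)/6823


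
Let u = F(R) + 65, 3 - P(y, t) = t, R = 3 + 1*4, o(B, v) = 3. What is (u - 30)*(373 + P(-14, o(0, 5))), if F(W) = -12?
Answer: 8579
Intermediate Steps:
R = 7 (R = 3 + 4 = 7)
P(y, t) = 3 - t
u = 53 (u = -12 + 65 = 53)
(u - 30)*(373 + P(-14, o(0, 5))) = (53 - 30)*(373 + (3 - 1*3)) = 23*(373 + (3 - 3)) = 23*(373 + 0) = 23*373 = 8579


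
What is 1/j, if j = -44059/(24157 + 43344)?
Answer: -67501/44059 ≈ -1.5321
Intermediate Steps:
j = -44059/67501 ≈ -0.65272
1/j = 1/(-44059/67501) = -67501/44059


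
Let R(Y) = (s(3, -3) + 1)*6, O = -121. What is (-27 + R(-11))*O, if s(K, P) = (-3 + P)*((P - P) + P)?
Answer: -10527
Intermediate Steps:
s(K, P) = P*(-3 + P) (s(K, P) = (-3 + P)*(0 + P) = (-3 + P)*P = P*(-3 + P))
R(Y) = 114 (R(Y) = (-3*(-3 - 3) + 1)*6 = (-3*(-6) + 1)*6 = (18 + 1)*6 = 19*6 = 114)
(-27 + R(-11))*O = (-27 + 114)*(-121) = 87*(-121) = -10527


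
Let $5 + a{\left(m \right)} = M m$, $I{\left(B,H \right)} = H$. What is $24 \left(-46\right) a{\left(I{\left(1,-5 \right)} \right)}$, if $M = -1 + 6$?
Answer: $33120$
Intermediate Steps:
$M = 5$
$a{\left(m \right)} = -5 + 5 m$
$24 \left(-46\right) a{\left(I{\left(1,-5 \right)} \right)} = 24 \left(-46\right) \left(-5 + 5 \left(-5\right)\right) = - 1104 \left(-5 - 25\right) = \left(-1104\right) \left(-30\right) = 33120$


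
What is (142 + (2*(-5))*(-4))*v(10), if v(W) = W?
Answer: 1820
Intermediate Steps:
(142 + (2*(-5))*(-4))*v(10) = (142 + (2*(-5))*(-4))*10 = (142 - 10*(-4))*10 = (142 + 40)*10 = 182*10 = 1820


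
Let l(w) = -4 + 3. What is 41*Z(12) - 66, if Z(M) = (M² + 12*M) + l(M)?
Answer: 11701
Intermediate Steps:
l(w) = -1
Z(M) = -1 + M² + 12*M (Z(M) = (M² + 12*M) - 1 = -1 + M² + 12*M)
41*Z(12) - 66 = 41*(-1 + 12² + 12*12) - 66 = 41*(-1 + 144 + 144) - 66 = 41*287 - 66 = 11767 - 66 = 11701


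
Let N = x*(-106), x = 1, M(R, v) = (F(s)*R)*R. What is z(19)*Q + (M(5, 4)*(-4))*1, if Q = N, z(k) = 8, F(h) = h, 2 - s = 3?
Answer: -748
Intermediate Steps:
s = -1 (s = 2 - 1*3 = 2 - 3 = -1)
M(R, v) = -R² (M(R, v) = (-R)*R = -R²)
N = -106 (N = 1*(-106) = -106)
Q = -106
z(19)*Q + (M(5, 4)*(-4))*1 = 8*(-106) + (-1*5²*(-4))*1 = -848 + (-1*25*(-4))*1 = -848 - 25*(-4)*1 = -848 + 100*1 = -848 + 100 = -748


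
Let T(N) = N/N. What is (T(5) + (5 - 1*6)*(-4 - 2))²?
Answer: 49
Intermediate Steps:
T(N) = 1
(T(5) + (5 - 1*6)*(-4 - 2))² = (1 + (5 - 1*6)*(-4 - 2))² = (1 + (5 - 6)*(-6))² = (1 - 1*(-6))² = (1 + 6)² = 7² = 49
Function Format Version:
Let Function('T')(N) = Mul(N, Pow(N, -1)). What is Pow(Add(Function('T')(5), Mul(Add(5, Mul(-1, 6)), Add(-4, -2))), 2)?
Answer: 49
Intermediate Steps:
Function('T')(N) = 1
Pow(Add(Function('T')(5), Mul(Add(5, Mul(-1, 6)), Add(-4, -2))), 2) = Pow(Add(1, Mul(Add(5, Mul(-1, 6)), Add(-4, -2))), 2) = Pow(Add(1, Mul(Add(5, -6), -6)), 2) = Pow(Add(1, Mul(-1, -6)), 2) = Pow(Add(1, 6), 2) = Pow(7, 2) = 49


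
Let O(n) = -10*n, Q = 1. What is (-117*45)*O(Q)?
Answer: 52650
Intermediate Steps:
(-117*45)*O(Q) = (-117*45)*(-10*1) = -5265*(-10) = 52650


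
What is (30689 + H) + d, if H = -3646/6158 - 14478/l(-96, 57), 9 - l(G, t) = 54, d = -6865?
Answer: 1115143349/46185 ≈ 24145.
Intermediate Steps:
l(G, t) = -45 (l(G, t) = 9 - 1*54 = 9 - 54 = -45)
H = 14831909/46185 (H = -3646/6158 - 14478/(-45) = -3646*1/6158 - 14478*(-1/45) = -1823/3079 + 4826/15 = 14831909/46185 ≈ 321.14)
(30689 + H) + d = (30689 + 14831909/46185) - 6865 = 1432203374/46185 - 6865 = 1115143349/46185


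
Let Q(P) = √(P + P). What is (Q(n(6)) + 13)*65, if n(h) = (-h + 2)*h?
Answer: 845 + 260*I*√3 ≈ 845.0 + 450.33*I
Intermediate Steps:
n(h) = h*(2 - h) (n(h) = (2 - h)*h = h*(2 - h))
Q(P) = √2*√P (Q(P) = √(2*P) = √2*√P)
(Q(n(6)) + 13)*65 = (√2*√(6*(2 - 1*6)) + 13)*65 = (√2*√(6*(2 - 6)) + 13)*65 = (√2*√(6*(-4)) + 13)*65 = (√2*√(-24) + 13)*65 = (√2*(2*I*√6) + 13)*65 = (4*I*√3 + 13)*65 = (13 + 4*I*√3)*65 = 845 + 260*I*√3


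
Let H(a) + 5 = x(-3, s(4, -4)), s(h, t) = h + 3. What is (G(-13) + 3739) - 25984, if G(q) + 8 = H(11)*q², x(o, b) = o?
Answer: -23605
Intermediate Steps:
s(h, t) = 3 + h
H(a) = -8 (H(a) = -5 - 3 = -8)
G(q) = -8 - 8*q²
(G(-13) + 3739) - 25984 = ((-8 - 8*(-13)²) + 3739) - 25984 = ((-8 - 8*169) + 3739) - 25984 = ((-8 - 1352) + 3739) - 25984 = (-1360 + 3739) - 25984 = 2379 - 25984 = -23605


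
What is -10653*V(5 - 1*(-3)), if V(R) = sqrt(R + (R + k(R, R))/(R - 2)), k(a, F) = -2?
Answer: -31959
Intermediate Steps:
V(R) = sqrt(1 + R) (V(R) = sqrt(R + (R - 2)/(R - 2)) = sqrt(R + (-2 + R)/(-2 + R)) = sqrt(R + 1) = sqrt(1 + R))
-10653*V(5 - 1*(-3)) = -10653*sqrt(-2 + (5 - 1*(-3))**2 - (5 - 1*(-3)))/sqrt(-2 + (5 - 1*(-3))) = -10653*sqrt(-2 + (5 + 3)**2 - (5 + 3))/sqrt(-2 + (5 + 3)) = -10653*sqrt(-2 + 8**2 - 1*8)/sqrt(-2 + 8) = -10653*sqrt(6)*sqrt(-2 + 64 - 8)/6 = -10653*sqrt((1/6)*54) = -10653*sqrt(9) = -10653*3 = -31959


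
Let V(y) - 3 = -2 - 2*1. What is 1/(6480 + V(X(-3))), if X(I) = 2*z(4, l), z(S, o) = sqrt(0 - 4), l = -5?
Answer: 1/6479 ≈ 0.00015434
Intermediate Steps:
z(S, o) = 2*I (z(S, o) = sqrt(-4) = 2*I)
X(I) = 4*I (X(I) = 2*(2*I) = 4*I)
V(y) = -1 (V(y) = 3 + (-2 - 2*1) = 3 + (-2 - 2) = 3 - 4 = -1)
1/(6480 + V(X(-3))) = 1/(6480 - 1) = 1/6479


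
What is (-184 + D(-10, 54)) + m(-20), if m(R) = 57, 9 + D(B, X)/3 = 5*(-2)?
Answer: -184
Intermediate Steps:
D(B, X) = -57 (D(B, X) = -27 + 3*(5*(-2)) = -27 + 3*(-10) = -27 - 30 = -57)
(-184 + D(-10, 54)) + m(-20) = (-184 - 57) + 57 = -241 + 57 = -184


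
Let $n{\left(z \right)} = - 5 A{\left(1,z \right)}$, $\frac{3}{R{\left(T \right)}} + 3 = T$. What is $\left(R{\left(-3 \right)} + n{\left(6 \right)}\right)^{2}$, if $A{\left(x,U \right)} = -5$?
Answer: $\frac{2401}{4} \approx 600.25$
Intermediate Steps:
$R{\left(T \right)} = \frac{3}{-3 + T}$
$n{\left(z \right)} = 25$ ($n{\left(z \right)} = - 5 \left(-5\right) = \left(-1\right) \left(-25\right) = 25$)
$\left(R{\left(-3 \right)} + n{\left(6 \right)}\right)^{2} = \left(\frac{3}{-3 - 3} + 25\right)^{2} = \left(\frac{3}{-6} + 25\right)^{2} = \left(3 \left(- \frac{1}{6}\right) + 25\right)^{2} = \left(- \frac{1}{2} + 25\right)^{2} = \left(\frac{49}{2}\right)^{2} = \frac{2401}{4}$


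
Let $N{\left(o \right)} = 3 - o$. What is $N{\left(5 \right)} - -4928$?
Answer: $4926$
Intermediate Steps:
$N{\left(5 \right)} - -4928 = \left(3 - 5\right) - -4928 = \left(3 - 5\right) + 4928 = -2 + 4928 = 4926$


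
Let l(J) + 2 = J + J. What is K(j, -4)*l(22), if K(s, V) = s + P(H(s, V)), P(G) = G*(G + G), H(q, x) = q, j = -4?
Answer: 1176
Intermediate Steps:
l(J) = -2 + 2*J (l(J) = -2 + (J + J) = -2 + 2*J)
P(G) = 2*G² (P(G) = G*(2*G) = 2*G²)
K(s, V) = s + 2*s²
K(j, -4)*l(22) = (-4*(1 + 2*(-4)))*(-2 + 2*22) = (-4*(1 - 8))*(-2 + 44) = -4*(-7)*42 = 28*42 = 1176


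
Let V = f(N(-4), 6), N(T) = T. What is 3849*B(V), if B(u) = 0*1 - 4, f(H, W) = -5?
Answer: -15396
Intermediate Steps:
V = -5
B(u) = -4 (B(u) = 0 - 4 = -4)
3849*B(V) = 3849*(-4) = -15396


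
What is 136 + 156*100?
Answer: 15736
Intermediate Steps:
136 + 156*100 = 136 + 15600 = 15736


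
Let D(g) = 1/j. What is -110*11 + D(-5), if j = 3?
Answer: -3629/3 ≈ -1209.7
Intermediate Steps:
D(g) = ⅓ (D(g) = 1/3 = ⅓)
-110*11 + D(-5) = -110*11 + ⅓ = -1210 + ⅓ = -3629/3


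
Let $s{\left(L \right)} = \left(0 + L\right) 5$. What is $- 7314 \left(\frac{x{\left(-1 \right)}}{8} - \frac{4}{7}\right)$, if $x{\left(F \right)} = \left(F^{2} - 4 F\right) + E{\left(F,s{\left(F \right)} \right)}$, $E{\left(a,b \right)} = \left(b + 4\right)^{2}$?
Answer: $- \frac{18285}{14} \approx -1306.1$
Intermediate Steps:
$s{\left(L \right)} = 5 L$ ($s{\left(L \right)} = L 5 = 5 L$)
$E{\left(a,b \right)} = \left(4 + b\right)^{2}$
$x{\left(F \right)} = F^{2} + \left(4 + 5 F\right)^{2} - 4 F$ ($x{\left(F \right)} = \left(F^{2} - 4 F\right) + \left(4 + 5 F\right)^{2} = F^{2} + \left(4 + 5 F\right)^{2} - 4 F$)
$- 7314 \left(\frac{x{\left(-1 \right)}}{8} - \frac{4}{7}\right) = - 7314 \left(\frac{16 + 26 \left(-1\right)^{2} + 36 \left(-1\right)}{8} - \frac{4}{7}\right) = - 7314 \left(\left(16 + 26 \cdot 1 - 36\right) \frac{1}{8} - \frac{4}{7}\right) = - 7314 \left(\left(16 + 26 - 36\right) \frac{1}{8} - \frac{4}{7}\right) = - 7314 \left(6 \cdot \frac{1}{8} - \frac{4}{7}\right) = - 7314 \left(\frac{3}{4} - \frac{4}{7}\right) = \left(-7314\right) \frac{5}{28} = - \frac{18285}{14}$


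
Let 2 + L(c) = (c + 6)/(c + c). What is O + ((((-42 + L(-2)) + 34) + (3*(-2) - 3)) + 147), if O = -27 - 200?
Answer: -100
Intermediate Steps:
L(c) = -2 + (6 + c)/(2*c) (L(c) = -2 + (c + 6)/(c + c) = -2 + (6 + c)/((2*c)) = -2 + (6 + c)*(1/(2*c)) = -2 + (6 + c)/(2*c))
O = -227
O + ((((-42 + L(-2)) + 34) + (3*(-2) - 3)) + 147) = -227 + ((((-42 + (-3/2 + 3/(-2))) + 34) + (3*(-2) - 3)) + 147) = -227 + ((((-42 + (-3/2 + 3*(-½))) + 34) + (-6 - 3)) + 147) = -227 + ((((-42 + (-3/2 - 3/2)) + 34) - 9) + 147) = -227 + ((((-42 - 3) + 34) - 9) + 147) = -227 + (((-45 + 34) - 9) + 147) = -227 + ((-11 - 9) + 147) = -227 + (-20 + 147) = -227 + 127 = -100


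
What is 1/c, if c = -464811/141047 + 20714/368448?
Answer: -25984242528/84168517885 ≈ -0.30872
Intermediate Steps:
c = -84168517885/25984242528 (c = -464811*1/141047 + 20714*(1/368448) = -464811/141047 + 10357/184224 = -84168517885/25984242528 ≈ -3.2392)
1/c = 1/(-84168517885/25984242528) = -25984242528/84168517885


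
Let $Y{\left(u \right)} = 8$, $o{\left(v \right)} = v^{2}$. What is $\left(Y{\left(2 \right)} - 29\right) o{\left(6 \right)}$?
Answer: $-756$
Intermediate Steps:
$\left(Y{\left(2 \right)} - 29\right) o{\left(6 \right)} = \left(8 - 29\right) 6^{2} = \left(-21\right) 36 = -756$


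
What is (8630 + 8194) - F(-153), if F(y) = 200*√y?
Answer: 16824 - 600*I*√17 ≈ 16824.0 - 2473.9*I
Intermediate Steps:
(8630 + 8194) - F(-153) = (8630 + 8194) - 200*√(-153) = 16824 - 200*3*I*√17 = 16824 - 600*I*√17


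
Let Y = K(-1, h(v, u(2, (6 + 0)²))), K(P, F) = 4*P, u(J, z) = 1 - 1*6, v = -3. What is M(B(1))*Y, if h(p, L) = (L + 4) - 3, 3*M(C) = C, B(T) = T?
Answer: -4/3 ≈ -1.3333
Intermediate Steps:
M(C) = C/3
u(J, z) = -5 (u(J, z) = 1 - 6 = -5)
h(p, L) = 1 + L (h(p, L) = (4 + L) - 3 = 1 + L)
Y = -4 (Y = 4*(-1) = -4)
M(B(1))*Y = ((⅓)*1)*(-4) = (⅓)*(-4) = -4/3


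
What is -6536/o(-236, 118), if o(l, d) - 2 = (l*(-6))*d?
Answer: -3268/83545 ≈ -0.039117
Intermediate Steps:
o(l, d) = 2 - 6*d*l (o(l, d) = 2 + (l*(-6))*d = 2 + (-6*l)*d = 2 - 6*d*l)
-6536/o(-236, 118) = -6536/(2 - 6*118*(-236)) = -6536/(2 + 167088) = -6536/167090 = -6536*1/167090 = -3268/83545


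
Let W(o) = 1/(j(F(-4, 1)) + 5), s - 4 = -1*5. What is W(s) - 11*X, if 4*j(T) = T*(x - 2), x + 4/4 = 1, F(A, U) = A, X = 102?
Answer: -7853/7 ≈ -1121.9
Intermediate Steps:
x = 0 (x = -1 + 1 = 0)
s = -1 (s = 4 - 1*5 = 4 - 5 = -1)
j(T) = -T/2 (j(T) = (T*(0 - 2))/4 = (T*(-2))/4 = (-2*T)/4 = -T/2)
W(o) = ⅐ (W(o) = 1/(-½*(-4) + 5) = 1/(2 + 5) = 1/7 = ⅐)
W(s) - 11*X = ⅐ - 11*102 = ⅐ - 1122 = -7853/7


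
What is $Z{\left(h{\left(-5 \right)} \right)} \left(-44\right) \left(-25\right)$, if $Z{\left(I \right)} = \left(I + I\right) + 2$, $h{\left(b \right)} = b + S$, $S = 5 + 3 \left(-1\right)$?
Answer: $-4400$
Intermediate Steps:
$S = 2$ ($S = 5 - 3 = 2$)
$h{\left(b \right)} = 2 + b$ ($h{\left(b \right)} = b + 2 = 2 + b$)
$Z{\left(I \right)} = 2 + 2 I$ ($Z{\left(I \right)} = 2 I + 2 = 2 + 2 I$)
$Z{\left(h{\left(-5 \right)} \right)} \left(-44\right) \left(-25\right) = \left(2 + 2 \left(2 - 5\right)\right) \left(-44\right) \left(-25\right) = \left(2 + 2 \left(-3\right)\right) \left(-44\right) \left(-25\right) = \left(2 - 6\right) \left(-44\right) \left(-25\right) = \left(-4\right) \left(-44\right) \left(-25\right) = 176 \left(-25\right) = -4400$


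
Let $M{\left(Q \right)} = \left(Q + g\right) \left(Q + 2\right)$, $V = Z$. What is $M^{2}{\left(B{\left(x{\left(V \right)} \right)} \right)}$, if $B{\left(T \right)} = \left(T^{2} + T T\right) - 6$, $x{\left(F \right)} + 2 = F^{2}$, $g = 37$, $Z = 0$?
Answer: $24336$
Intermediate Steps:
$V = 0$
$x{\left(F \right)} = -2 + F^{2}$
$B{\left(T \right)} = -6 + 2 T^{2}$ ($B{\left(T \right)} = \left(T^{2} + T^{2}\right) - 6 = 2 T^{2} - 6 = -6 + 2 T^{2}$)
$M{\left(Q \right)} = \left(2 + Q\right) \left(37 + Q\right)$ ($M{\left(Q \right)} = \left(Q + 37\right) \left(Q + 2\right) = \left(37 + Q\right) \left(2 + Q\right) = \left(2 + Q\right) \left(37 + Q\right)$)
$M^{2}{\left(B{\left(x{\left(V \right)} \right)} \right)} = \left(74 + \left(-6 + 2 \left(-2 + 0^{2}\right)^{2}\right)^{2} + 39 \left(-6 + 2 \left(-2 + 0^{2}\right)^{2}\right)\right)^{2} = \left(74 + \left(-6 + 2 \left(-2 + 0\right)^{2}\right)^{2} + 39 \left(-6 + 2 \left(-2 + 0\right)^{2}\right)\right)^{2} = \left(74 + \left(-6 + 2 \left(-2\right)^{2}\right)^{2} + 39 \left(-6 + 2 \left(-2\right)^{2}\right)\right)^{2} = \left(74 + \left(-6 + 2 \cdot 4\right)^{2} + 39 \left(-6 + 2 \cdot 4\right)\right)^{2} = \left(74 + \left(-6 + 8\right)^{2} + 39 \left(-6 + 8\right)\right)^{2} = \left(74 + 2^{2} + 39 \cdot 2\right)^{2} = \left(74 + 4 + 78\right)^{2} = 156^{2} = 24336$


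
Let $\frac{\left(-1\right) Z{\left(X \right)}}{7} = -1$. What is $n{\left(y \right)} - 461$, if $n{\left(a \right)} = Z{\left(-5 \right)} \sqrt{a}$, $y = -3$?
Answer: $-461 + 7 i \sqrt{3} \approx -461.0 + 12.124 i$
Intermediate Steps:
$Z{\left(X \right)} = 7$ ($Z{\left(X \right)} = \left(-7\right) \left(-1\right) = 7$)
$n{\left(a \right)} = 7 \sqrt{a}$
$n{\left(y \right)} - 461 = 7 \sqrt{-3} - 461 = 7 i \sqrt{3} - 461 = -461 + 7 i \sqrt{3}$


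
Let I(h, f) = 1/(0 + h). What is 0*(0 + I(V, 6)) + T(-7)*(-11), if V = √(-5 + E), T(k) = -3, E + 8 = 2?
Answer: 33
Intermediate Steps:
E = -6 (E = -8 + 2 = -6)
V = I*√11 (V = √(-5 - 6) = √(-11) = I*√11 ≈ 3.3166*I)
I(h, f) = 1/h
0*(0 + I(V, 6)) + T(-7)*(-11) = 0*(0 + 1/(I*√11)) - 3*(-11) = 0*(0 - I*√11/11) + 33 = 0*(-I*√11/11) + 33 = 0 + 33 = 33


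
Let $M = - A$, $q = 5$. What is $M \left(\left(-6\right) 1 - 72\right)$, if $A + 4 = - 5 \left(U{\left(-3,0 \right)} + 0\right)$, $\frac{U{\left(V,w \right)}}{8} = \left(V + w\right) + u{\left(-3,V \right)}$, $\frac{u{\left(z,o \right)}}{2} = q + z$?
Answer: $-3432$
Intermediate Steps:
$u{\left(z,o \right)} = 10 + 2 z$ ($u{\left(z,o \right)} = 2 \left(5 + z\right) = 10 + 2 z$)
$U{\left(V,w \right)} = 32 + 8 V + 8 w$ ($U{\left(V,w \right)} = 8 \left(\left(V + w\right) + \left(10 + 2 \left(-3\right)\right)\right) = 8 \left(\left(V + w\right) + \left(10 - 6\right)\right) = 8 \left(\left(V + w\right) + 4\right) = 8 \left(4 + V + w\right) = 32 + 8 V + 8 w$)
$A = -44$ ($A = -4 - 5 \left(\left(32 + 8 \left(-3\right) + 8 \cdot 0\right) + 0\right) = -4 - 5 \left(\left(32 - 24 + 0\right) + 0\right) = -4 - 5 \left(8 + 0\right) = -4 - 40 = -44$)
$M = 44$ ($M = \left(-1\right) \left(-44\right) = 44$)
$M \left(\left(-6\right) 1 - 72\right) = 44 \left(\left(-6\right) 1 - 72\right) = 44 \left(-6 - 72\right) = 44 \left(-78\right) = -3432$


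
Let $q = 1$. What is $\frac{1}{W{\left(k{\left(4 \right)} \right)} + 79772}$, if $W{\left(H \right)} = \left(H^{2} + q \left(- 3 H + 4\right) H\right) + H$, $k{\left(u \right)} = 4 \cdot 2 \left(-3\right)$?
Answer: $\frac{1}{78500} \approx 1.2739 \cdot 10^{-5}$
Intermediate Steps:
$k{\left(u \right)} = -24$ ($k{\left(u \right)} = 8 \left(-3\right) = -24$)
$W{\left(H \right)} = H + H^{2} + H \left(4 - 3 H\right)$ ($W{\left(H \right)} = \left(H^{2} + 1 \left(- 3 H + 4\right) H\right) + H = \left(H^{2} + 1 \left(4 - 3 H\right) H\right) + H = \left(H^{2} + \left(4 - 3 H\right) H\right) + H = \left(H^{2} + H \left(4 - 3 H\right)\right) + H = H + H^{2} + H \left(4 - 3 H\right)$)
$\frac{1}{W{\left(k{\left(4 \right)} \right)} + 79772} = \frac{1}{- 24 \left(5 - -48\right) + 79772} = \frac{1}{- 24 \left(5 + 48\right) + 79772} = \frac{1}{\left(-24\right) 53 + 79772} = \frac{1}{-1272 + 79772} = \frac{1}{78500}$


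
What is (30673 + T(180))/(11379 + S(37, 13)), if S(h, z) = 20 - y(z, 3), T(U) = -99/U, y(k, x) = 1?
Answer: 613449/227960 ≈ 2.6910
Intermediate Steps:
S(h, z) = 19 (S(h, z) = 20 - 1*1 = 20 - 1 = 19)
(30673 + T(180))/(11379 + S(37, 13)) = (30673 - 99/180)/(11379 + 19) = (30673 - 99*1/180)/11398 = (30673 - 11/20)*(1/11398) = (613449/20)*(1/11398) = 613449/227960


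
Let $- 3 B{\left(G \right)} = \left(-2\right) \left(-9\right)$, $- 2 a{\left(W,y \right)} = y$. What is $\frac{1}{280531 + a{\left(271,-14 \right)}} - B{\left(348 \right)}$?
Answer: $\frac{1683229}{280538} \approx 6.0$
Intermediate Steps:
$a{\left(W,y \right)} = - \frac{y}{2}$
$B{\left(G \right)} = -6$ ($B{\left(G \right)} = - \frac{\left(-2\right) \left(-9\right)}{3} = \left(- \frac{1}{3}\right) 18 = -6$)
$\frac{1}{280531 + a{\left(271,-14 \right)}} - B{\left(348 \right)} = \frac{1}{280531 - -7} - -6 = \frac{1}{280531 + 7} + 6 = \frac{1}{280538} + 6 = \frac{1683229}{280538}$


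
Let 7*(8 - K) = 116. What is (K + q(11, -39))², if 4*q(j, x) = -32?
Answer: 13456/49 ≈ 274.61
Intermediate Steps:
K = -60/7 (K = 8 - ⅐*116 = 8 - 116/7 = -60/7 ≈ -8.5714)
q(j, x) = -8 (q(j, x) = (¼)*(-32) = -8)
(K + q(11, -39))² = (-60/7 - 8)² = (-116/7)² = 13456/49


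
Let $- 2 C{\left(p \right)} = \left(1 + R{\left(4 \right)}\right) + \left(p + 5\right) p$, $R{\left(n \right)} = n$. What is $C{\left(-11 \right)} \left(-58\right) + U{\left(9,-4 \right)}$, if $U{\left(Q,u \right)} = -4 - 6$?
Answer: $2049$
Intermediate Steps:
$U{\left(Q,u \right)} = -10$
$C{\left(p \right)} = - \frac{5}{2} - \frac{p \left(5 + p\right)}{2}$ ($C{\left(p \right)} = - \frac{\left(1 + 4\right) + \left(p + 5\right) p}{2} = - \frac{5 + \left(5 + p\right) p}{2} = - \frac{5 + p \left(5 + p\right)}{2} = - \frac{5}{2} - \frac{p \left(5 + p\right)}{2}$)
$C{\left(-11 \right)} \left(-58\right) + U{\left(9,-4 \right)} = \left(- \frac{5}{2} - - \frac{55}{2} - \frac{\left(-11\right)^{2}}{2}\right) \left(-58\right) - 10 = \left(- \frac{5}{2} + \frac{55}{2} - \frac{121}{2}\right) \left(-58\right) - 10 = \left(- \frac{71}{2}\right) \left(-58\right) - 10 = 2059 - 10 = 2049$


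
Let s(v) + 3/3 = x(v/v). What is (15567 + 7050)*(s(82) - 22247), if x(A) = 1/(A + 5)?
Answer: -1006358493/2 ≈ -5.0318e+8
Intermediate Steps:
x(A) = 1/(5 + A)
s(v) = -⅚ (s(v) = -1 + 1/(5 + v/v) = -1 + 1/(5 + 1) = -1 + 1/6 = -1 + ⅙ = -⅚)
(15567 + 7050)*(s(82) - 22247) = (15567 + 7050)*(-⅚ - 22247) = 22617*(-133487/6) = -1006358493/2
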